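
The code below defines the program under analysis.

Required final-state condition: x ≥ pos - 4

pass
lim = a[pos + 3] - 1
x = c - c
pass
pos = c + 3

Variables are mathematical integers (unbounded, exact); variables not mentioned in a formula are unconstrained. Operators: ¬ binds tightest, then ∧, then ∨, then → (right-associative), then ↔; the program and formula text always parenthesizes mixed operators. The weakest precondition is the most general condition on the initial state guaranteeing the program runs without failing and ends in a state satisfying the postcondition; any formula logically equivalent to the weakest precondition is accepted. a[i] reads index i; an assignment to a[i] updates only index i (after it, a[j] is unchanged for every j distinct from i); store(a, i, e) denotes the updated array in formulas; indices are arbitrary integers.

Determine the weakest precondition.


Working backward. After the program, x ≥ pos - 4 must hold.
Before pos := c + 3: x ≥ c - 1
Before skip: x ≥ c - 1
Before x := c - c: c ≤ 1
Before lim := a[pos + 3] - 1: c ≤ 1
Before skip: c ≤ 1
Answer: WP = c ≤ 1


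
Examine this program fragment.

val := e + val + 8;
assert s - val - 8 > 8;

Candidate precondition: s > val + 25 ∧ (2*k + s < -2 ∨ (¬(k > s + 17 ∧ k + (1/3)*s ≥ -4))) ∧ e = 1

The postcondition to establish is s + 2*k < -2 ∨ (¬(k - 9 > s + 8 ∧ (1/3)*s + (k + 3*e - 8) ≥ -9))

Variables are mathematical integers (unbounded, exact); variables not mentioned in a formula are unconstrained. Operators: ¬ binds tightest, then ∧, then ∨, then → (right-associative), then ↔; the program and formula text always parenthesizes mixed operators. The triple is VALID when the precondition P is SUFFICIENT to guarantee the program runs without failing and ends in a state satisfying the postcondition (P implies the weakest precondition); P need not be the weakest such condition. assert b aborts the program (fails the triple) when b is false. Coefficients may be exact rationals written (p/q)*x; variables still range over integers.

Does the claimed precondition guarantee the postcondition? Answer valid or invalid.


Working backward. After the program, the postcondition s + 2*k < -2 ∨ (¬(k - 9 > s + 8 ∧ (1/3)*s + (k + 3*e - 8) ≥ -9)) must hold; in canonical form it is 2*k + s < -2 ∨ (¬(k > s + 17 ∧ 3*e + k + (1/3)*s ≥ -1)).
Before assert s - val - 8 > 8: s > val + 16 ∧ (2*k + s < -2 ∨ (¬(k > s + 17 ∧ 3*e + k + (1/3)*s ≥ -1)))
Before val := e + val + 8: s > e + val + 24 ∧ (2*k + s < -2 ∨ (¬(k > s + 17 ∧ 3*e + k + (1/3)*s ≥ -1)))
The weakest precondition is s > e + val + 24 ∧ (2*k + s < -2 ∨ (¬(k > s + 17 ∧ 3*e + k + (1/3)*s ≥ -1))).
Check whether s > val + 25 ∧ (2*k + s < -2 ∨ (¬(k > s + 17 ∧ k + (1/3)*s ≥ -4))) ∧ e = 1 implies it.
Every state satisfying the precondition satisfies the weakest precondition: the implication holds.
Answer: valid


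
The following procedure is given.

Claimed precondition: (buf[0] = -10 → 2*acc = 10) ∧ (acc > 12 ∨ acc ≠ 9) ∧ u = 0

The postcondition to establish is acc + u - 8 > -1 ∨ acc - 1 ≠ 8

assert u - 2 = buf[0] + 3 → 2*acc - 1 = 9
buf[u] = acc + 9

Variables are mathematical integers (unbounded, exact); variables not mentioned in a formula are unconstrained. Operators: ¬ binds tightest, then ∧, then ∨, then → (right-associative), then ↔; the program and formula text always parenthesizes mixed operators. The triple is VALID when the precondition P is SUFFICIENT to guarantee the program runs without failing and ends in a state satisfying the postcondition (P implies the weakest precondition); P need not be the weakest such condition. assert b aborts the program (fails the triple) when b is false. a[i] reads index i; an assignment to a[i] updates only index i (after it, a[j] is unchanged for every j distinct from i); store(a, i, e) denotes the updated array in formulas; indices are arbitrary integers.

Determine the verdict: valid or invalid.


Working backward. After the program, the postcondition acc + u - 8 > -1 ∨ acc - 1 ≠ 8 must hold; in canonical form it is acc + u > 7 ∨ acc ≠ 9.
Before buf[u] := acc + 9: acc + u > 7 ∨ acc ≠ 9
Before assert u - 2 = buf[0] + 3 → 2*acc - 1 = 9: (u = buf[0] + 5 → 2*acc = 10) ∧ (acc + u > 7 ∨ acc ≠ 9)
The weakest precondition is (u = buf[0] + 5 → 2*acc = 10) ∧ (acc + u > 7 ∨ acc ≠ 9).
Check whether (buf[0] = -10 → 2*acc = 10) ∧ (acc > 12 ∨ acc ≠ 9) ∧ u = 0 implies it.
Countermodel: at the initial state acc = 6, buf = {[0] = -5, elsewhere -5}, u = 0, the precondition holds but the weakest precondition fails.
Answer: invalid


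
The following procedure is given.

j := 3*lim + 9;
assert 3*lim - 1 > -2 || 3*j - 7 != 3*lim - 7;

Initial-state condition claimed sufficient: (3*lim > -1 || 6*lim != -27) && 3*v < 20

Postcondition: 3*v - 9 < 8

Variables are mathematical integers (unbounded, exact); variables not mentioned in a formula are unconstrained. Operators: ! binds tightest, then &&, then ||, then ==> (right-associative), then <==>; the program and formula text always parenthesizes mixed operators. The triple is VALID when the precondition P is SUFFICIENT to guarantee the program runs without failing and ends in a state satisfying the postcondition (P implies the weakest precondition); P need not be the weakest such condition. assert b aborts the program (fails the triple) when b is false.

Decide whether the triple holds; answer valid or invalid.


Working backward. After the program, the postcondition 3*v - 9 < 8 must hold; in canonical form it is 3*v < 17.
Before assert 3*lim - 1 > -2 || 3*j - 7 != 3*lim - 7: (3*lim > -1 || 3*j != 3*lim) && 3*v < 17
Before j := 3*lim + 9: (3*lim > -1 || 6*lim != -27) && 3*v < 17
The weakest precondition is (3*lim > -1 || 6*lim != -27) && 3*v < 17.
Check whether (3*lim > -1 || 6*lim != -27) && 3*v < 20 implies it.
Countermodel: at the initial state lim = 0, v = 6, the precondition holds but the weakest precondition fails.
Answer: invalid


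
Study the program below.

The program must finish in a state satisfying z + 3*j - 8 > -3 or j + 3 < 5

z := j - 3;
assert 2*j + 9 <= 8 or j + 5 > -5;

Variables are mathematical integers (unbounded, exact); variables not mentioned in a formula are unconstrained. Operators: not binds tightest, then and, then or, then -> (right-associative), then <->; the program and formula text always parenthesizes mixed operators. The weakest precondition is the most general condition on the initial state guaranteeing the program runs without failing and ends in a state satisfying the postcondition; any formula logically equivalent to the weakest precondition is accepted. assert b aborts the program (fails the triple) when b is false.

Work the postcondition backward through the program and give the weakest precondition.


Working backward. After the program, the postcondition z + 3*j - 8 > -3 or j + 3 < 5 must hold; in canonical form it is 3*j + z > 5 or j < 2.
Before assert 2*j + 9 <= 8 or j + 5 > -5: (2*j <= -1 or j > -10) and (3*j + z > 5 or j < 2)
Before z := j - 3: (2*j <= -1 or j > -10) and (4*j > 8 or j < 2)
Answer: WP = (2*j <= -1 or j > -10) and (4*j > 8 or j < 2)


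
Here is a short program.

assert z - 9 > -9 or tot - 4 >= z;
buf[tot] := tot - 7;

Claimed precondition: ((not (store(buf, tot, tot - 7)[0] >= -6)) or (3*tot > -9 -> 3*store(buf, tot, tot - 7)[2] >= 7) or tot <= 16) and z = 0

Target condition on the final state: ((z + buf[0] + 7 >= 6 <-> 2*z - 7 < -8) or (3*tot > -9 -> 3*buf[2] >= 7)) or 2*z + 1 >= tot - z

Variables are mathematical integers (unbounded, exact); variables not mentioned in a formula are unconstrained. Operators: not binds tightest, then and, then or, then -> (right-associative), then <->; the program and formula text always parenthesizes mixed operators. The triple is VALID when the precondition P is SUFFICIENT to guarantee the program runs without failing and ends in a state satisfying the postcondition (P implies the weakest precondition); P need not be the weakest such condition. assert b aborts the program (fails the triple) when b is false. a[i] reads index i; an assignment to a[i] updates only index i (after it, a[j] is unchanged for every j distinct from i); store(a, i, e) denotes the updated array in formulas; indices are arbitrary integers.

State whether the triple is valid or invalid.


Working backward. After the program, the postcondition ((z + buf[0] + 7 >= 6 <-> 2*z - 7 < -8) or (3*tot > -9 -> 3*buf[2] >= 7)) or 2*z + 1 >= tot - z must hold; in canonical form it is (buf[0] + z >= -1 <-> 2*z < -1) or (3*tot > -9 -> 3*buf[2] >= 7) or 3*z >= tot - 1.
Before buf[tot] := tot - 7: (store(buf, tot, tot - 7)[0] + z >= -1 <-> 2*z < -1) or (3*tot > -9 -> 3*store(buf, tot, tot - 7)[2] >= 7) or 3*z >= tot - 1
Before assert z - 9 > -9 or tot - 4 >= z: (z > 0 or tot >= z + 4) and ((store(buf, tot, tot - 7)[0] + z >= -1 <-> 2*z < -1) or (3*tot > -9 -> 3*store(buf, tot, tot - 7)[2] >= 7) or 3*z >= tot - 1)
The weakest precondition is (z > 0 or tot >= z + 4) and ((store(buf, tot, tot - 7)[0] + z >= -1 <-> 2*z < -1) or (3*tot > -9 -> 3*store(buf, tot, tot - 7)[2] >= 7) or 3*z >= tot - 1).
Check whether ((not (store(buf, tot, tot - 7)[0] >= -6)) or (3*tot > -9 -> 3*store(buf, tot, tot - 7)[2] >= 7) or tot <= 16) and z = 0 implies it.
Countermodel: at the initial state buf = {[0] = 3, [2] = 3, elsewhere 3}, tot = 0, z = 0, the precondition holds but the weakest precondition fails.
Answer: invalid


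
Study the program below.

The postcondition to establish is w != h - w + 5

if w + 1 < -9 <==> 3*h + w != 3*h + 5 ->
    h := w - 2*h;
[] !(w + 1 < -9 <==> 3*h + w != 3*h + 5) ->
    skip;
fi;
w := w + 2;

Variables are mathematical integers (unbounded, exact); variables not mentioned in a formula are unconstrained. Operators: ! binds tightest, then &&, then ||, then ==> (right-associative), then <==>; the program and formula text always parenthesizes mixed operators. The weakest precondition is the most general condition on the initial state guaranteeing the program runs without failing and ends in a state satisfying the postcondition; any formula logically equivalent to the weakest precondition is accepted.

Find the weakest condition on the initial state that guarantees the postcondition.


Working backward. After the program, the postcondition w != h - w + 5 must hold; in canonical form it is 2*w != h + 5.
Before w := w + 2: 2*w != h + 1
Then branch requires 2*h + w != 1; else branch requires 2*w != h + 1.
Before the if: ((w < -10 <==> w != 5) ==> 2*h + w != 1) && ((!(w < -10 <==> w != 5)) ==> 2*w != h + 1)
Answer: WP = ((w < -10 <==> w != 5) ==> 2*h + w != 1) && ((!(w < -10 <==> w != 5)) ==> 2*w != h + 1)


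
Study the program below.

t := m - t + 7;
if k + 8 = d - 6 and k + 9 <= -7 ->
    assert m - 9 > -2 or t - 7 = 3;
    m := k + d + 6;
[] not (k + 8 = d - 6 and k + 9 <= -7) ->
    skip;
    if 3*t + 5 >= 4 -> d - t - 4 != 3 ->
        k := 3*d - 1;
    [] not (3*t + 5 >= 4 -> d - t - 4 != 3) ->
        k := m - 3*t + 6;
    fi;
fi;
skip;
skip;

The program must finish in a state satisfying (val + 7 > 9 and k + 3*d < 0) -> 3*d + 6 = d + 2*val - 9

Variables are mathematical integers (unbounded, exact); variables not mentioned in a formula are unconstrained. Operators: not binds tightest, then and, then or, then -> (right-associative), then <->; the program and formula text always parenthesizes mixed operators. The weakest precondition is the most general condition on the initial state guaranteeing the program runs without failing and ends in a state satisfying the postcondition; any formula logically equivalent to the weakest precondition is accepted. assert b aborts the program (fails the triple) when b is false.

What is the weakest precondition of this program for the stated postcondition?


Working backward. After the program, the postcondition (val + 7 > 9 and k + 3*d < 0) -> 3*d + 6 = d + 2*val - 9 must hold; in canonical form it is (val > 2 and 3*d + k < 0) -> 2*d = 2*val - 15.
Before skip: (val > 2 and 3*d + k < 0) -> 2*d = 2*val - 15
Before skip: (val > 2 and 3*d + k < 0) -> 2*d = 2*val - 15
Then branch requires (m > 7 or t = 10) and ((val > 2 and 3*d + k < 0) -> 2*d = 2*val - 15); else branch requires ((3*t >= -1 -> d != t + 7) -> ((val > 2 and 6*d < 1) -> 2*d = 2*val - 15)) and ((not (3*t >= -1 -> d != t + 7)) -> ((val > 2 and 3*d + m < 3*t - 6) -> 2*d = 2*val - 15)).
Before the if: ((k = d - 14 and k <= -16) -> ((m > 7 or t = 10) and ((val > 2 and 3*d + k < 0) -> 2*d = 2*val - 15))) and ((not (k = d - 14 and k <= -16)) -> (((3*t >= -1 -> d != t + 7) -> ((val > 2 and 6*d < 1) -> 2*d = 2*val - 15)) and ((not (3*t >= -1 -> d != t + 7)) -> ((val > 2 and 3*d + m < 3*t - 6) -> 2*d = 2*val - 15))))
Before t := m - t + 7: ((k = d - 14 and k <= -16) -> ((m > 7 or m = t + 3) and ((val > 2 and 3*d + k < 0) -> 2*d = 2*val - 15))) and ((not (k = d - 14 and k <= -16)) -> (((3*m >= 3*t - 22 -> d + t != m + 14) -> ((val > 2 and 6*d < 1) -> 2*d = 2*val - 15)) and ((not (3*m >= 3*t - 22 -> d + t != m + 14)) -> ((val > 2 and 3*d + 3*t < 2*m + 15) -> 2*d = 2*val - 15))))
Answer: WP = ((k = d - 14 and k <= -16) -> ((m > 7 or m = t + 3) and ((val > 2 and 3*d + k < 0) -> 2*d = 2*val - 15))) and ((not (k = d - 14 and k <= -16)) -> (((3*m >= 3*t - 22 -> d + t != m + 14) -> ((val > 2 and 6*d < 1) -> 2*d = 2*val - 15)) and ((not (3*m >= 3*t - 22 -> d + t != m + 14)) -> ((val > 2 and 3*d + 3*t < 2*m + 15) -> 2*d = 2*val - 15))))


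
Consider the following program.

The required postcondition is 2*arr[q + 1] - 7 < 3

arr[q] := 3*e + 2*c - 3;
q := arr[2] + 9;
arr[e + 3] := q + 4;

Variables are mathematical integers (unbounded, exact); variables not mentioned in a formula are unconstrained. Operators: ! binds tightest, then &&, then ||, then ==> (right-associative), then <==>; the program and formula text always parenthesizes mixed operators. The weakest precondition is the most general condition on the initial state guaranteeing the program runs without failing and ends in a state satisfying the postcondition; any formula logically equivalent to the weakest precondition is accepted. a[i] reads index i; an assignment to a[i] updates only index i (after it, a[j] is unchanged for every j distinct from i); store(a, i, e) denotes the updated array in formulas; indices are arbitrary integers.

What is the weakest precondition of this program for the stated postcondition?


Working backward. After the program, the postcondition 2*arr[q + 1] - 7 < 3 must hold; in canonical form it is 2*arr[q + 1] < 10.
Before arr[e + 3] := q + 4: 2*store(arr, e + 3, q + 4)[q + 1] < 10
Before q := arr[2] + 9: 2*store(arr, e + 3, arr[2] + 13)[arr[2] + 10] < 10
Before arr[q] := 3*e + 2*c - 3: 2*store(store(arr, q, 2*c + 3*e - 3), e + 3, store(arr, q, 2*c + 3*e - 3)[2] + 13)[store(arr, q, 2*c + 3*e - 3)[2] + 10] < 10
Answer: WP = 2*store(store(arr, q, 2*c + 3*e - 3), e + 3, store(arr, q, 2*c + 3*e - 3)[2] + 13)[store(arr, q, 2*c + 3*e - 3)[2] + 10] < 10


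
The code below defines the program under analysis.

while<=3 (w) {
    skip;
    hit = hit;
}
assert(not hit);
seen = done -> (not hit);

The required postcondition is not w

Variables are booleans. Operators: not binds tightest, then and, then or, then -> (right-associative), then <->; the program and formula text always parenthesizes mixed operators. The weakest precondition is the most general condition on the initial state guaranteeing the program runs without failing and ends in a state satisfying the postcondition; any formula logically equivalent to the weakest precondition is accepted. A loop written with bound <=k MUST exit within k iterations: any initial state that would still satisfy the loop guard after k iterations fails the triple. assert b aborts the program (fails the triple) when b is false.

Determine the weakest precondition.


Working backward. After the program, not w must hold.
Before seen := done -> (not hit): not w
Before assert not hit: (not hit) and (not w)
Before the loop (bound <=3), unroll the exhaustion recursion (WP_0 = exit-now case; WP_j = one more guarded iteration, up to j = 3):
  WP_0: (not w) and (not hit)
  WP_1: (w -> ((not w) and (not hit))) and ((not w) -> ((not hit) and (not w)))
  WP_2: (w -> ((w -> ((not w) and (not hit))) and ((not w) -> ((not hit) and (not w))))) and ((not w) -> ((not hit) and (not w)))
  WP_3: (w -> ((w -> ((w -> ((not w) and (not hit))) and ((not w) -> ((not hit) and (not w))))) and ((not w) -> ((not hit) and (not w))))) and ((not w) -> ((not hit) and (not w)))
So before the loop: (w -> ((w -> ((w -> ((not w) and (not hit))) and ((not w) -> ((not hit) and (not w))))) and ((not w) -> ((not hit) and (not w))))) and ((not w) -> ((not hit) and (not w)))
Answer: WP = (w -> ((w -> ((w -> ((not w) and (not hit))) and ((not w) -> ((not hit) and (not w))))) and ((not w) -> ((not hit) and (not w))))) and ((not w) -> ((not hit) and (not w)))


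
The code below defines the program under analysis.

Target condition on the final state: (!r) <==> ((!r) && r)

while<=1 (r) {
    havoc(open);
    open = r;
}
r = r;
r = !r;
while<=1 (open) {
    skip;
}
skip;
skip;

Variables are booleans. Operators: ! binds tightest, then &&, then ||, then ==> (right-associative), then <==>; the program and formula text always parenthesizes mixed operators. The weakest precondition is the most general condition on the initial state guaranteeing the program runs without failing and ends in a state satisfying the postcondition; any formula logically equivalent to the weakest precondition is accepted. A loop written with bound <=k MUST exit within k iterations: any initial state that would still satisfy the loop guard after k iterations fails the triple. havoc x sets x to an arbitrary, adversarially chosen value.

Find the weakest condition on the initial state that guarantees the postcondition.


Working backward. After the program, the postcondition (!r) <==> ((!r) && r) must hold; in canonical form it is r.
Before skip: r
Before skip: r
Before the loop (bound <=1), unroll the exhaustion recursion (WP_0 = exit-now case; WP_j = one more guarded iteration, up to j = 1):
  WP_0: (!open) && r
  WP_1: (open ==> ((!open) && r)) && ((!open) ==> r)
So before the loop: (open ==> ((!open) && r)) && ((!open) ==> r)
Before r := !r: (open ==> ((!open) && (!r))) && ((!open) ==> (!r))
Before r := r: (open ==> ((!open) && (!r))) && ((!open) ==> (!r))
Before the loop (bound <=1), unroll the exhaustion recursion (WP_0 = exit-now case; WP_j = one more guarded iteration, up to j = 1):
  WP_0: (!r) && (open ==> ((!open) && (!r))) && ((!open) ==> (!r))
  WP_1: (r ==> ((!r) && (r ==> (!r)))) && ((!r) ==> ((open ==> ((!open) && (!r))) && ((!open) ==> (!r))))
So before the loop: (r ==> ((!r) && (r ==> (!r)))) && ((!r) ==> ((open ==> ((!open) && (!r))) && ((!open) ==> (!r))))
Answer: WP = (r ==> ((!r) && (r ==> (!r)))) && ((!r) ==> ((open ==> ((!open) && (!r))) && ((!open) ==> (!r))))


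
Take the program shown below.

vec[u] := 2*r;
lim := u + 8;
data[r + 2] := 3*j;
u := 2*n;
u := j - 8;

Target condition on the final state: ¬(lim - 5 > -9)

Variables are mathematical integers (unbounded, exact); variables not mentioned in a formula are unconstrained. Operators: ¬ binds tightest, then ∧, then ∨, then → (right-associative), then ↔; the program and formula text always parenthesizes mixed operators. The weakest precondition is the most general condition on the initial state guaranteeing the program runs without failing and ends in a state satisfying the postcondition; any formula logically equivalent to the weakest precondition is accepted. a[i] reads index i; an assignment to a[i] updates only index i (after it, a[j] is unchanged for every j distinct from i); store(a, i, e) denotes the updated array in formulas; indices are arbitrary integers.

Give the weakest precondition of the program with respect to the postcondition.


Working backward. After the program, the postcondition ¬(lim - 5 > -9) must hold; in canonical form it is ¬(lim > -4).
Before u := j - 8: ¬(lim > -4)
Before u := 2*n: ¬(lim > -4)
Before data[r + 2] := 3*j: ¬(lim > -4)
Before lim := u + 8: ¬(u > -12)
Before vec[u] := 2*r: ¬(u > -12)
Answer: WP = ¬(u > -12)


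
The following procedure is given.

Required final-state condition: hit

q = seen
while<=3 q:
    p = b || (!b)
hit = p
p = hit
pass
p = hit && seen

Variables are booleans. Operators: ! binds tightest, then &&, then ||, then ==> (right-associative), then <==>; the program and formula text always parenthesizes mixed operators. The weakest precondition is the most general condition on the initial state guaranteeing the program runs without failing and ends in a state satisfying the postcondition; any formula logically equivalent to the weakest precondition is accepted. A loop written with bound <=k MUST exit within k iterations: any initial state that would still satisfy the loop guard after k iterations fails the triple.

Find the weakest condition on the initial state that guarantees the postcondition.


Working backward. After the program, hit must hold.
Before p := hit && seen: hit
Before skip: hit
Before p := hit: hit
Before hit := p: p
Before the loop (bound <=3), unroll the exhaustion recursion (WP_0 = exit-now case; WP_j = one more guarded iteration, up to j = 3):
  WP_0: (!q) && p
  WP_1: (q ==> (!q)) && ((!q) ==> p)
  WP_2: (q ==> (q ==> (!q))) && ((!q) ==> p)
  WP_3: (q ==> (q ==> (q ==> (!q)))) && ((!q) ==> p)
So before the loop: (q ==> (q ==> (q ==> (!q)))) && ((!q) ==> p)
Before q := seen: (seen ==> (seen ==> (seen ==> (!seen)))) && ((!seen) ==> p)
Answer: WP = (seen ==> (seen ==> (seen ==> (!seen)))) && ((!seen) ==> p)


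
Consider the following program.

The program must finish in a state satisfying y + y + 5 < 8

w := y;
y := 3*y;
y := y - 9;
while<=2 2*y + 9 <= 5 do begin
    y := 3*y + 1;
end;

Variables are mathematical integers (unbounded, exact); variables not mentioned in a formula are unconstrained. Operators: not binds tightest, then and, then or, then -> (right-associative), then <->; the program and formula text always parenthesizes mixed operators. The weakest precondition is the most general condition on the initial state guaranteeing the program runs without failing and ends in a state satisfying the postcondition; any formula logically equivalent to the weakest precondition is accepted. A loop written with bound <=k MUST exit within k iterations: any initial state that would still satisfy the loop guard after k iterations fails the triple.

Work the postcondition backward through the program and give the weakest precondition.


Working backward. After the program, the postcondition y + y + 5 < 8 must hold; in canonical form it is 2*y < 3.
Before the loop (bound <=2), unroll the exhaustion recursion (WP_0 = exit-now case; WP_j = one more guarded iteration, up to j = 2):
  WP_0: (not (2*y <= -4)) and 2*y < 3
  WP_1: (2*y <= -4 -> ((not (6*y <= -6)) and 6*y < 1)) and ((not (2*y <= -4)) -> 2*y < 3)
  WP_2: (2*y <= -4 -> ((6*y <= -6 -> ((not (18*y <= -12)) and 18*y < -5)) and ((not (6*y <= -6)) -> 6*y < 1))) and ((not (2*y <= -4)) -> 2*y < 3)
So before the loop: (2*y <= -4 -> ((6*y <= -6 -> ((not (18*y <= -12)) and 18*y < -5)) and ((not (6*y <= -6)) -> 6*y < 1))) and ((not (2*y <= -4)) -> 2*y < 3)
Before y := y - 9: (2*y <= 14 -> ((6*y <= 48 -> ((not (18*y <= 150)) and 18*y < 157)) and ((not (6*y <= 48)) -> 6*y < 55))) and ((not (2*y <= 14)) -> 2*y < 21)
Before y := 3*y: (6*y <= 14 -> ((18*y <= 48 -> ((not (54*y <= 150)) and 54*y < 157)) and ((not (18*y <= 48)) -> 18*y < 55))) and ((not (6*y <= 14)) -> 6*y < 21)
Before w := y: (6*y <= 14 -> ((18*y <= 48 -> ((not (54*y <= 150)) and 54*y < 157)) and ((not (18*y <= 48)) -> 18*y < 55))) and ((not (6*y <= 14)) -> 6*y < 21)
Answer: WP = (6*y <= 14 -> ((18*y <= 48 -> ((not (54*y <= 150)) and 54*y < 157)) and ((not (18*y <= 48)) -> 18*y < 55))) and ((not (6*y <= 14)) -> 6*y < 21)


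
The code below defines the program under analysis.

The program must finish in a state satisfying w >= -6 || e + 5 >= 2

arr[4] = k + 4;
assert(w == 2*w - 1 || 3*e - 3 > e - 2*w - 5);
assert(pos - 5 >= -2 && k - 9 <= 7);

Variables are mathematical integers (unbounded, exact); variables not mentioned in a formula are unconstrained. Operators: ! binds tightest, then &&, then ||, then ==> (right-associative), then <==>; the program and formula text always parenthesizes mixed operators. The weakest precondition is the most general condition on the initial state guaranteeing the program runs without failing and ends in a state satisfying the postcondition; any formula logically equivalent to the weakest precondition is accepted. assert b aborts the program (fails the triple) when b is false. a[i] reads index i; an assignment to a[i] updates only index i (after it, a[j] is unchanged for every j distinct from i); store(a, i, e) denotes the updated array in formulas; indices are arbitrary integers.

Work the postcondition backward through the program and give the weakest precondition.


Working backward. After the program, the postcondition w >= -6 || e + 5 >= 2 must hold; in canonical form it is w >= -6 || e >= -3.
Before assert pos - 5 >= -2 && k - 9 <= 7: pos >= 3 && k <= 16 && (w >= -6 || e >= -3)
Before assert w == 2*w - 1 || 3*e - 3 > e - 2*w - 5: (w == 1 || 2*e + 2*w > -2) && pos >= 3 && k <= 16 && (w >= -6 || e >= -3)
Before arr[4] := k + 4: (w == 1 || 2*e + 2*w > -2) && pos >= 3 && k <= 16 && (w >= -6 || e >= -3)
Answer: WP = (w == 1 || 2*e + 2*w > -2) && pos >= 3 && k <= 16 && (w >= -6 || e >= -3)


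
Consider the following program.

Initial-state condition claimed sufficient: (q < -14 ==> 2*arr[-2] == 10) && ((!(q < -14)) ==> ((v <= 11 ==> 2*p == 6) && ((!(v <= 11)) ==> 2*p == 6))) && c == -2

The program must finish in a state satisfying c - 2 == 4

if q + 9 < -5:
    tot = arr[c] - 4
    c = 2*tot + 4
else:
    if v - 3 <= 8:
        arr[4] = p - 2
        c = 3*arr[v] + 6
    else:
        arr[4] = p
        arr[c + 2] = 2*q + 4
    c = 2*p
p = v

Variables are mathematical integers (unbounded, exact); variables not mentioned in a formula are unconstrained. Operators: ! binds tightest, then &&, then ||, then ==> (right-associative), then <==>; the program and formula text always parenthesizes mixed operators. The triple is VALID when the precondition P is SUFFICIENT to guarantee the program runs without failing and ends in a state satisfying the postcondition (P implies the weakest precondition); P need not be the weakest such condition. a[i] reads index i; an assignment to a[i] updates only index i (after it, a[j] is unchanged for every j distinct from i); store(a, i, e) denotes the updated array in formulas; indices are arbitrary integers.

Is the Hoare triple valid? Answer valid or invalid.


Working backward. After the program, the postcondition c - 2 == 4 must hold; in canonical form it is c == 6.
Before p := v: c == 6
Then branch requires 2*arr[c] == 10; else branch requires (v <= 11 ==> 2*p == 6) && ((!(v <= 11)) ==> 2*p == 6).
Before the if: (q < -14 ==> 2*arr[c] == 10) && ((!(q < -14)) ==> ((v <= 11 ==> 2*p == 6) && ((!(v <= 11)) ==> 2*p == 6)))
The weakest precondition is (q < -14 ==> 2*arr[c] == 10) && ((!(q < -14)) ==> ((v <= 11 ==> 2*p == 6) && ((!(v <= 11)) ==> 2*p == 6))).
Check whether (q < -14 ==> 2*arr[-2] == 10) && ((!(q < -14)) ==> ((v <= 11 ==> 2*p == 6) && ((!(v <= 11)) ==> 2*p == 6))) && c == -2 implies it.
Every state satisfying the precondition satisfies the weakest precondition: the implication holds.
Answer: valid


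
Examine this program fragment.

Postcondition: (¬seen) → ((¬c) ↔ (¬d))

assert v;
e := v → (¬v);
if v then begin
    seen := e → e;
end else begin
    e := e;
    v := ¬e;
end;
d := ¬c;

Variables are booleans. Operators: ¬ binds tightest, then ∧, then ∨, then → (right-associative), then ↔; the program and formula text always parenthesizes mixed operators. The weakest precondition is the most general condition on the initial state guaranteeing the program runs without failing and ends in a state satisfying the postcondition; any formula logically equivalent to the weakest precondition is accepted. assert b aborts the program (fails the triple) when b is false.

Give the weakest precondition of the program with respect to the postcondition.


Working backward. After the program, (¬seen) → ((¬c) ↔ (¬d)) must hold.
Before d := ¬c: (¬seen) → ((¬c) ↔ c)
Then branch requires true; else branch requires (¬seen) → ((¬c) ↔ c).
Before the if: (¬v) → ((¬seen) → ((¬c) ↔ c))
Before e := v → (¬v): (¬v) → ((¬seen) → ((¬c) ↔ c))
Before assert v: v ∧ ((¬v) → ((¬seen) → ((¬c) ↔ c)))
Answer: WP = v ∧ ((¬v) → ((¬seen) → ((¬c) ↔ c)))


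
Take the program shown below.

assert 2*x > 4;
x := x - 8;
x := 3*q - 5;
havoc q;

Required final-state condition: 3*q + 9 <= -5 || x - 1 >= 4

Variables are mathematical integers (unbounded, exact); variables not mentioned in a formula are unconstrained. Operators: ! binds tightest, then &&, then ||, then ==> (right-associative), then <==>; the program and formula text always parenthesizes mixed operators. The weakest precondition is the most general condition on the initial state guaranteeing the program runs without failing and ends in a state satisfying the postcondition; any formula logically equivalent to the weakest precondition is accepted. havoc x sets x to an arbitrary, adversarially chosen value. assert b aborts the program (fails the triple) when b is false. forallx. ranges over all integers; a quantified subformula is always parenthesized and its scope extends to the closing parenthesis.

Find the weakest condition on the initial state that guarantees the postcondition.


Working backward. After the program, the postcondition 3*q + 9 <= -5 || x - 1 >= 4 must hold; in canonical form it is 3*q <= -14 || x >= 5.
Before havoc q: forall q_1. (3*q_1 <= -14 || x >= 5)
Before x := 3*q - 5: forall q_1. (3*q_1 <= -14 || 3*q >= 10)
Before x := x - 8: forall q_1. (3*q_1 <= -14 || 3*q >= 10)
Before assert 2*x > 4: 2*x > 4 && (forall q_1. (3*q_1 <= -14 || 3*q >= 10))
Answer: WP = 2*x > 4 && (forall q_1. (3*q_1 <= -14 || 3*q >= 10))


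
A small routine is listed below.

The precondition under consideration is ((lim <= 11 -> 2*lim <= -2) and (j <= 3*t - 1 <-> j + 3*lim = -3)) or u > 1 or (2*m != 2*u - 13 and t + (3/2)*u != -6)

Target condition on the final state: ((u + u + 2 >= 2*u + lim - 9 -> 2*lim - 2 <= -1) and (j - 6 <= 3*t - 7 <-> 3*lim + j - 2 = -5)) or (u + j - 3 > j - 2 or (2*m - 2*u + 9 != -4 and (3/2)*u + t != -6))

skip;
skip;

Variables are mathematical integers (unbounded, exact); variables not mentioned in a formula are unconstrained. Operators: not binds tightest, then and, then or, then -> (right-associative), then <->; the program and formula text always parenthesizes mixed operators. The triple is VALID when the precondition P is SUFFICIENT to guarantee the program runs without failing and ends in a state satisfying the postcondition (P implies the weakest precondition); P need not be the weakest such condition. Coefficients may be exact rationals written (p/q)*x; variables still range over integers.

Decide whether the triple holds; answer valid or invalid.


Working backward. After the program, the postcondition ((u + u + 2 >= 2*u + lim - 9 -> 2*lim - 2 <= -1) and (j - 6 <= 3*t - 7 <-> 3*lim + j - 2 = -5)) or (u + j - 3 > j - 2 or (2*m - 2*u + 9 != -4 and (3/2)*u + t != -6)) must hold; in canonical form it is ((lim <= 11 -> 2*lim <= 1) and (j <= 3*t - 1 <-> j + 3*lim = -3)) or u > 1 or (2*m != 2*u - 13 and t + (3/2)*u != -6).
Before skip: ((lim <= 11 -> 2*lim <= 1) and (j <= 3*t - 1 <-> j + 3*lim = -3)) or u > 1 or (2*m != 2*u - 13 and t + (3/2)*u != -6)
Before skip: ((lim <= 11 -> 2*lim <= 1) and (j <= 3*t - 1 <-> j + 3*lim = -3)) or u > 1 or (2*m != 2*u - 13 and t + (3/2)*u != -6)
The weakest precondition is ((lim <= 11 -> 2*lim <= 1) and (j <= 3*t - 1 <-> j + 3*lim = -3)) or u > 1 or (2*m != 2*u - 13 and t + (3/2)*u != -6).
Check whether ((lim <= 11 -> 2*lim <= -2) and (j <= 3*t - 1 <-> j + 3*lim = -3)) or u > 1 or (2*m != 2*u - 13 and t + (3/2)*u != -6) implies it.
Every state satisfying the precondition satisfies the weakest precondition: the implication holds.
Answer: valid


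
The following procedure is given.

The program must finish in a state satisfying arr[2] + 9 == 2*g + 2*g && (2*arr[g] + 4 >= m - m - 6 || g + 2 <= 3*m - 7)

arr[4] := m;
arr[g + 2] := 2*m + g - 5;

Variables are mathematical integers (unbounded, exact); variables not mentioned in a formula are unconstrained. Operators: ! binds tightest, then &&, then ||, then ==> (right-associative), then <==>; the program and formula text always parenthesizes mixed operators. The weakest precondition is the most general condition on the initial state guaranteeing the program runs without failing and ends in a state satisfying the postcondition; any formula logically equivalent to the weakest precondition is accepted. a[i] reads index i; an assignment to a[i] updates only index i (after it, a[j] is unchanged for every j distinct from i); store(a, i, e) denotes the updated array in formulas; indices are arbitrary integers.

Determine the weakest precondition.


Working backward. After the program, the postcondition arr[2] + 9 == 2*g + 2*g && (2*arr[g] + 4 >= m - m - 6 || g + 2 <= 3*m - 7) must hold; in canonical form it is arr[2] == 4*g - 9 && (2*arr[g] >= -10 || g <= 3*m - 9).
Before arr[g + 2] := 2*m + g - 5: store(arr, g + 2, g + 2*m - 5)[2] == 4*g - 9 && (2*store(arr, g + 2, g + 2*m - 5)[g] >= -10 || g <= 3*m - 9)
Before arr[4] := m: store(store(arr, 4, m), g + 2, g + 2*m - 5)[2] == 4*g - 9 && (2*store(store(arr, 4, m), g + 2, g + 2*m - 5)[g] >= -10 || g <= 3*m - 9)
Answer: WP = store(store(arr, 4, m), g + 2, g + 2*m - 5)[2] == 4*g - 9 && (2*store(store(arr, 4, m), g + 2, g + 2*m - 5)[g] >= -10 || g <= 3*m - 9)


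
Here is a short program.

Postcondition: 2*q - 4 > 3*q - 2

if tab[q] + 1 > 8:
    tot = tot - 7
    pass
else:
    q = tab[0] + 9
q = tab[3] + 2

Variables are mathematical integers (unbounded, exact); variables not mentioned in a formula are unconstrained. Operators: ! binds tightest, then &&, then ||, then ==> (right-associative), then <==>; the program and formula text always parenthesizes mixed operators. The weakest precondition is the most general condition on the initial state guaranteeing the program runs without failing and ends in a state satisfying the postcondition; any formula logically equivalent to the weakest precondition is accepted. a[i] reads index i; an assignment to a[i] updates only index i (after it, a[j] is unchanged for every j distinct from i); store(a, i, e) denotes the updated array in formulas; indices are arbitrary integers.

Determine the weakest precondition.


Working backward. After the program, the postcondition 2*q - 4 > 3*q - 2 must hold; in canonical form it is q < -2.
Before q := tab[3] + 2: tab[3] < -4
Then branch requires tab[3] < -4; else branch requires tab[3] < -4.
Before the if: (tab[q] > 7 ==> tab[3] < -4) && ((!(tab[q] > 7)) ==> tab[3] < -4)
Answer: WP = (tab[q] > 7 ==> tab[3] < -4) && ((!(tab[q] > 7)) ==> tab[3] < -4)


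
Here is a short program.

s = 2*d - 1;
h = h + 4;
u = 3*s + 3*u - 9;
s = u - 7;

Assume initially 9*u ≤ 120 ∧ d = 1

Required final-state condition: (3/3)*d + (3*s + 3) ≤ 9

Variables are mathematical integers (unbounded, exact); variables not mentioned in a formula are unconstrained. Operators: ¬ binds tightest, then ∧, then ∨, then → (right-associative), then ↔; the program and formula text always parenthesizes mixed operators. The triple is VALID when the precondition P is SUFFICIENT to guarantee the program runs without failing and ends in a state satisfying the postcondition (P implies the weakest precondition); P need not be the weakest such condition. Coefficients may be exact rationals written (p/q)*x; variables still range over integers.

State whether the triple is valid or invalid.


Working backward. After the program, the postcondition (3/3)*d + (3*s + 3) ≤ 9 must hold; in canonical form it is d + 3*s ≤ 6.
Before s := u - 7: d + 3*u ≤ 27
Before u := 3*s + 3*u - 9: d + 9*s + 9*u ≤ 54
Before h := h + 4: d + 9*s + 9*u ≤ 54
Before s := 2*d - 1: 19*d + 9*u ≤ 63
The weakest precondition is 19*d + 9*u ≤ 63.
Check whether 9*u ≤ 120 ∧ d = 1 implies it.
Countermodel: at the initial state d = 1, u = 5, the precondition holds but the weakest precondition fails.
Answer: invalid


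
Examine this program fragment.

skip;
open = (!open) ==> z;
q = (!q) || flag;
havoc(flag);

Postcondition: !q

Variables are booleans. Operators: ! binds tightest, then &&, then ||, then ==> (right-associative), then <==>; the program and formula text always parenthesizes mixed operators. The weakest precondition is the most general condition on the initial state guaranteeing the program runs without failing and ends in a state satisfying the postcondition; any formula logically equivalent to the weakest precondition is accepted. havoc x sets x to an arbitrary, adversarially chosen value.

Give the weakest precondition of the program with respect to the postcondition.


Working backward. After the program, !q must hold.
Before havoc flag: !q
Before q := (!q) || flag: !((!q) || flag)
Before open := (!open) ==> z: !((!q) || flag)
Before skip: !((!q) || flag)
Answer: WP = !((!q) || flag)


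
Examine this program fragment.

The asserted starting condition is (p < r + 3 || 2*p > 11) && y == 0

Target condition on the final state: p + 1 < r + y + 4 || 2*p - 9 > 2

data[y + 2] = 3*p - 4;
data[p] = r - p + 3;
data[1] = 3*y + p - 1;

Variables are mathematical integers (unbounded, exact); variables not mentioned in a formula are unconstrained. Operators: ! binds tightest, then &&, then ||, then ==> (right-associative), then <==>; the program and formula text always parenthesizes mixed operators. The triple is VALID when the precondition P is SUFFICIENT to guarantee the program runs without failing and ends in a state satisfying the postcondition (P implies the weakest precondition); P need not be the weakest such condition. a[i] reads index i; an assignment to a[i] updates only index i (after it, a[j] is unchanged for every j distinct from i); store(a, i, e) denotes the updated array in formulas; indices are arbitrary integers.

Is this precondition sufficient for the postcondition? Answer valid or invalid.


Working backward. After the program, the postcondition p + 1 < r + y + 4 || 2*p - 9 > 2 must hold; in canonical form it is p < r + y + 3 || 2*p > 11.
Before data[1] := 3*y + p - 1: p < r + y + 3 || 2*p > 11
Before data[p] := r - p + 3: p < r + y + 3 || 2*p > 11
Before data[y + 2] := 3*p - 4: p < r + y + 3 || 2*p > 11
The weakest precondition is p < r + y + 3 || 2*p > 11.
Check whether (p < r + 3 || 2*p > 11) && y == 0 implies it.
Every state satisfying the precondition satisfies the weakest precondition: the implication holds.
Answer: valid


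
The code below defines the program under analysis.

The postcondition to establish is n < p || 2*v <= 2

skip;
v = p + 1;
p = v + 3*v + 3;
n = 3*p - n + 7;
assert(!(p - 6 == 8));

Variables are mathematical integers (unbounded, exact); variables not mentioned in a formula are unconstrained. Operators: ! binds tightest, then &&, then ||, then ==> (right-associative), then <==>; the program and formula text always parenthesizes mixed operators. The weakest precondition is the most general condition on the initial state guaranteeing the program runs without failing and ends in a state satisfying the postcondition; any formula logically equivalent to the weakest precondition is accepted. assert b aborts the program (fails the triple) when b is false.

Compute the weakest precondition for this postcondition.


Working backward. After the program, n < p || 2*v <= 2 must hold.
Before assert !(p - 6 == 8): (!(p == 14)) && (n < p || 2*v <= 2)
Before n := 3*p - n + 7: (!(p == 14)) && (2*p < n - 7 || 2*v <= 2)
Before p := v + 3*v + 3: (!(4*v == 11)) && (8*v < n - 13 || 2*v <= 2)
Before v := p + 1: (!(4*p == 7)) && (8*p < n - 21 || 2*p <= 0)
Before skip: (!(4*p == 7)) && (8*p < n - 21 || 2*p <= 0)
Answer: WP = (!(4*p == 7)) && (8*p < n - 21 || 2*p <= 0)


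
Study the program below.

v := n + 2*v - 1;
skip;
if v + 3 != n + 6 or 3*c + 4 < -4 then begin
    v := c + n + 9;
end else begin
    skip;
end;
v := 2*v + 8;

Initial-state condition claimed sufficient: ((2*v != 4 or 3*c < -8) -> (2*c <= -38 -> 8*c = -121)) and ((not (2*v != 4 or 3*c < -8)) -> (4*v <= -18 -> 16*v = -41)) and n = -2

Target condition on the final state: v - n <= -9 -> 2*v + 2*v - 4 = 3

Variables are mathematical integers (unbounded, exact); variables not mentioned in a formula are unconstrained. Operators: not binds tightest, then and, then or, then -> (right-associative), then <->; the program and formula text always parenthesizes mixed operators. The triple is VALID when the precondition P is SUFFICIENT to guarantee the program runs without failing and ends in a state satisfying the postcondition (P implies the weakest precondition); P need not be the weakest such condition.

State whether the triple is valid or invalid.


Working backward. After the program, the postcondition v - n <= -9 -> 2*v + 2*v - 4 = 3 must hold; in canonical form it is v <= n - 9 -> 4*v = 7.
Before v := 2*v + 8: 2*v <= n - 17 -> 8*v = -25
Then branch requires 2*c + n <= -35 -> 8*c + 8*n = -97; else branch requires 2*v <= n - 17 -> 8*v = -25.
Before the if: ((v != n + 3 or 3*c < -8) -> (2*c + n <= -35 -> 8*c + 8*n = -97)) and ((not (v != n + 3 or 3*c < -8)) -> (2*v <= n - 17 -> 8*v = -25))
Before skip: ((v != n + 3 or 3*c < -8) -> (2*c + n <= -35 -> 8*c + 8*n = -97)) and ((not (v != n + 3 or 3*c < -8)) -> (2*v <= n - 17 -> 8*v = -25))
Before v := n + 2*v - 1: ((2*v != 4 or 3*c < -8) -> (2*c + n <= -35 -> 8*c + 8*n = -97)) and ((not (2*v != 4 or 3*c < -8)) -> (n + 4*v <= -15 -> 8*n + 16*v = -17))
The weakest precondition is ((2*v != 4 or 3*c < -8) -> (2*c + n <= -35 -> 8*c + 8*n = -97)) and ((not (2*v != 4 or 3*c < -8)) -> (n + 4*v <= -15 -> 8*n + 16*v = -17)).
Check whether ((2*v != 4 or 3*c < -8) -> (2*c <= -38 -> 8*c = -121)) and ((not (2*v != 4 or 3*c < -8)) -> (4*v <= -18 -> 16*v = -41)) and n = -2 implies it.
Countermodel: at the initial state c = -18, n = -2, v = 2, the precondition holds but the weakest precondition fails.
Answer: invalid
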